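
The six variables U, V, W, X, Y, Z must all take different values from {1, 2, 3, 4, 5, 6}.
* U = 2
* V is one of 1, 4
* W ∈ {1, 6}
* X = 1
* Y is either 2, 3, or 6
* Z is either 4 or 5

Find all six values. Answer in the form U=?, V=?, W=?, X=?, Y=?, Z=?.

U's domain is down to {2}, so U = 2. So Y can't be 2.
That leaves X = 1. Strike 1 from V, W.
That leaves V = 4. Eliminate 4 elsewhere: Z.
That leaves W = 6. So Y can't be 6.
Y must be 3 (only option left).
Z has just one choice, so Z = 5.

U=2, V=4, W=6, X=1, Y=3, Z=5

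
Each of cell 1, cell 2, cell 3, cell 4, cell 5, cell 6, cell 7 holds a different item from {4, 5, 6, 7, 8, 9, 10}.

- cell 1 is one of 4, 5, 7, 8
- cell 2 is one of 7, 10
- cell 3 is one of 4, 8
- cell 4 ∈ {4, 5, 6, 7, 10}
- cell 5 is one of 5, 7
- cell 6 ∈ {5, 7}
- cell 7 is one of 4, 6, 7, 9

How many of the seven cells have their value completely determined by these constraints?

3

The 7 variables together cover exactly {4, 5, 6, 7, 8, 9, 10} — 7 values for 7 variables — and 9 appears only in cell 7's list, so cell 7 = 9.
The 6 still-open variables together cover exactly {4, 5, 6, 7, 8, 10} — 6 values for 6 variables — and 6 appears only in cell 4's list, so cell 4 = 6.
The 5 still-open variables together cover exactly {4, 5, 7, 8, 10} — 5 values for 5 variables — and 10 appears only in cell 2's list, so cell 2 = 10.
cell 5 and cell 6 share exactly the 2 values {5, 7}; by pigeonhole those values go to them, so strike 5, 7 from cell 1.
Determined: cell 2=10, cell 4=6, cell 7=9. The other cells each still have more than one consistent value. That makes 3.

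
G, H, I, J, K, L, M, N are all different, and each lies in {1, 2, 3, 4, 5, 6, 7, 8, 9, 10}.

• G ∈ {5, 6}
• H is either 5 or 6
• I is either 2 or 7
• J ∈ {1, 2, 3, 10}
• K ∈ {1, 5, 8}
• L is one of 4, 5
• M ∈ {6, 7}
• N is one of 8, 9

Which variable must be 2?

I

G and H between them cover only {5, 6} — a naked pair. Remove those values from K, L, M.
L's domain is down to {4}, so L = 4.
M's domain is down to {7}, so M = 7. Strike 7 from I.
So 2 goes to I.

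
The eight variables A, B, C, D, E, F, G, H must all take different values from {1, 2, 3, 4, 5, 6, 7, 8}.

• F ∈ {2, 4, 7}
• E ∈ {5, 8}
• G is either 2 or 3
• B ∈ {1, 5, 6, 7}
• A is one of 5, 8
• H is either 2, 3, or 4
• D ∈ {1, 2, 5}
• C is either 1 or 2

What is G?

Among the 8 variables, 6 fits only B (and all 8 values in {1, 2, 3, 4, 5, 6, 7, 8} must be used), so B = 6.
Among the 7 still-open variables, 7 fits only F (and all 7 values in {1, 2, 3, 4, 5, 7, 8} must be used), so F = 7.
The 6 still-open variables together cover exactly {1, 2, 3, 4, 5, 8} — 6 values for 6 variables — and 4 appears only in H's list, so H = 4.
The 5 still-open variables together cover exactly {1, 2, 3, 5, 8} — 5 values for 5 variables — and 3 appears only in G's list, so G = 3.

3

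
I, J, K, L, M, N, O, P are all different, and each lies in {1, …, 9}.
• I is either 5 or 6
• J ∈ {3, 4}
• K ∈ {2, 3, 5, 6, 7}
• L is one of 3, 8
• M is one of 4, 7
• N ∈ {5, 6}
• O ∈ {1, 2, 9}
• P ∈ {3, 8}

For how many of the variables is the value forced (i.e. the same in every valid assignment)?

3

I and N share exactly the 2 values {5, 6}; by pigeonhole those values go to them, so strike 5, 6 from K.
L and P between them cover only {3, 8} — a naked pair. Remove those values from J, K.
That leaves J = 4. So M can't be 4.
That leaves M = 7. Eliminate 7 elsewhere: K.
K must be 2 (only option left). Remove 2 from O.
Determined: J=4, K=2, M=7. The other variables each still have more than one consistent value. That makes 3.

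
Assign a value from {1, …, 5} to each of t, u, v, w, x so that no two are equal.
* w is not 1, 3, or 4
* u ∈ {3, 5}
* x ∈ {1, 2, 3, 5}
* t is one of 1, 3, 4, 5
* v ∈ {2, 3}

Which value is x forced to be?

1

Among the 5 variables, 4 fits only t (and all 5 values in {1, 2, 3, 4, 5} must be used), so t = 4.
The 4 still-open variables draw from only 4 values {1, 2, 3, 5}, so each is used; only x can be 1, hence x = 1.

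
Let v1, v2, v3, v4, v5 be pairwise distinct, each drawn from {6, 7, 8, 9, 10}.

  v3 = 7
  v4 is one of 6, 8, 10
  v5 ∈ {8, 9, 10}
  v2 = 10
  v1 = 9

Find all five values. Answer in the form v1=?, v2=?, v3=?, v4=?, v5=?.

v1 has just one choice, so v1 = 9. Eliminate 9 elsewhere: v5.
v2 has just one choice, so v2 = 10. So v4, v5 can't be 10.
That leaves v3 = 7.
v5's domain is down to {8}, so v5 = 8. Eliminate 8 elsewhere: v4.
That leaves v4 = 6.

v1=9, v2=10, v3=7, v4=6, v5=8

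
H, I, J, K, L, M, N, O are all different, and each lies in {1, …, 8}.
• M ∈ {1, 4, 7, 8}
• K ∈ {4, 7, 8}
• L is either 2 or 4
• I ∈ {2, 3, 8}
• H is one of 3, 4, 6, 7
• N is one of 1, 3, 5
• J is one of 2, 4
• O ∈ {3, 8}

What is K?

Among the 8 variables, 5 fits only N (and all 8 values in {1, 2, 3, 4, 5, 6, 7, 8} must be used), so N = 5.
The 7 still-open variables draw from only 7 values {1, 2, 3, 4, 6, 7, 8}, so each is used; only M can be 1, hence M = 1.
The 6 still-open variables together cover exactly {2, 3, 4, 6, 7, 8} — 6 values for 6 variables — and 6 appears only in H's list, so H = 6.
The 5 still-open variables draw from only 5 values {2, 3, 4, 7, 8}, so each is used; only K can be 7, hence K = 7.

7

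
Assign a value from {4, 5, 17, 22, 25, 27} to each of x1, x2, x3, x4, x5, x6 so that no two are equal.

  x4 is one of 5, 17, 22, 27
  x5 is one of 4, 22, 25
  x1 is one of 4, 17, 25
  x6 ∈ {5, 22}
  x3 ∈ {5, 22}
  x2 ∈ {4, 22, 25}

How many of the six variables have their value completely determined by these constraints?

The 6 variables draw from only 6 values {4, 5, 17, 22, 25, 27}, so each is used; only x4 can be 27, hence x4 = 27.
The 5 still-open variables together cover exactly {4, 5, 17, 22, 25} — 5 values for 5 variables — and 17 appears only in x1's list, so x1 = 17.
x3 and x6 between them cover only {5, 22} — a naked pair. Remove those values from x2, x5.
Determined: x1=17, x4=27. The other variables each still have more than one consistent value. That makes 2.

2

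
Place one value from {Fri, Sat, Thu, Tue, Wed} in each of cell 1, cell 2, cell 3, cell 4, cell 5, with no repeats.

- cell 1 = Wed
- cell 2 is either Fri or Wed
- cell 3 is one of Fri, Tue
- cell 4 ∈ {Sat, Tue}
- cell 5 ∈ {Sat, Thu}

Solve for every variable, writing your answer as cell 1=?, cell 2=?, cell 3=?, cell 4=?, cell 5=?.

cell 1=Wed, cell 2=Fri, cell 3=Tue, cell 4=Sat, cell 5=Thu

cell 1's domain is down to {Wed}, so cell 1 = Wed. So cell 2 can't be Wed.
That leaves cell 2 = Fri. Strike Fri from cell 3.
cell 3 must be Tue (only option left). Remove Tue from cell 4.
That leaves cell 4 = Sat. So cell 5 can't be Sat.
cell 5 must be Thu (only option left).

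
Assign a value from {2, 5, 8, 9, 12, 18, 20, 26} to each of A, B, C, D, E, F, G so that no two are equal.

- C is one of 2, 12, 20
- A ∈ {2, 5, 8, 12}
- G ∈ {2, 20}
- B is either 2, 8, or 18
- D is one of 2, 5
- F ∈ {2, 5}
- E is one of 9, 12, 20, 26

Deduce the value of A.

D and F share exactly the 2 values {2, 5}; by pigeonhole those values go to them, so strike 2, 5 from A, B, C, G.
G's domain is down to {20}, so G = 20. Strike 20 from C, E.
That leaves C = 12. Strike 12 from A, E.
So A = 8.

8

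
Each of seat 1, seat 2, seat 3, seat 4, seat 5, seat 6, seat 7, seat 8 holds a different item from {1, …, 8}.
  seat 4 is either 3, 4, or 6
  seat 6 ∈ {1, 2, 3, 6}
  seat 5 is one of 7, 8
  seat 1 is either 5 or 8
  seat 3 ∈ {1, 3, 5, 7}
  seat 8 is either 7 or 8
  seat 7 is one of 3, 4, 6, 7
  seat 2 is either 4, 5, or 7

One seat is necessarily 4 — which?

seat 2

Among the 8 variables, 2 fits only seat 6 (and all 8 values in {1, 2, 3, 4, 5, 6, 7, 8} must be used), so seat 6 = 2.
The 7 still-open variables together cover exactly {1, 3, 4, 5, 6, 7, 8} — 7 values for 7 variables — and 1 appears only in seat 3's list, so seat 3 = 1.
seat 5 and seat 8 share exactly the 2 values {7, 8}; by pigeonhole those values go to them, so strike 7, 8 from seat 1, seat 2, seat 7.
seat 1 must be 5 (only option left). Remove 5 from seat 2.
So 4 goes to seat 2.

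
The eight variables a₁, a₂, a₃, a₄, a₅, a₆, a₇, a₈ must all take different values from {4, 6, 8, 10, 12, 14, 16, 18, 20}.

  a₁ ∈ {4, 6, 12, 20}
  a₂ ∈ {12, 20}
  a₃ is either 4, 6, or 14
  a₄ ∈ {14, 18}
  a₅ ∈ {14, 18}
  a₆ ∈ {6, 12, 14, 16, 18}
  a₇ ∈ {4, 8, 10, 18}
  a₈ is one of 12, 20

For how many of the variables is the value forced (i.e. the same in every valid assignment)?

a₂ and a₈ between them cover only {12, 20} — a naked pair. Remove those values from a₁, a₆.
a₄ and a₅ share exactly the 2 values {14, 18}; by pigeonhole those values go to them, so strike 14, 18 from a₃, a₆, a₇.
a₁ and a₃ between them cover only {4, 6} — a naked pair. Remove those values from a₆, a₇.
a₆'s domain is down to {16}, so a₆ = 16.
Determined: a₆=16. The other variables each still have more than one consistent value. That makes 1.

1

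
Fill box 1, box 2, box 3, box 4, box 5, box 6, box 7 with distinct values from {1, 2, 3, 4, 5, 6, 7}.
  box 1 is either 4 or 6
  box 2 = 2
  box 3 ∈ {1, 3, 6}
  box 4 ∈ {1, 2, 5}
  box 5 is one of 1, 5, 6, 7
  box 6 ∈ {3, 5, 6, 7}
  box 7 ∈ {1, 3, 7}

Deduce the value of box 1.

4

box 2 must be 2 (only option left). So box 4 can't be 2.
Among the 6 still-open variables, 4 fits only box 1 (and all 6 values in {1, 3, 4, 5, 6, 7} must be used), so box 1 = 4.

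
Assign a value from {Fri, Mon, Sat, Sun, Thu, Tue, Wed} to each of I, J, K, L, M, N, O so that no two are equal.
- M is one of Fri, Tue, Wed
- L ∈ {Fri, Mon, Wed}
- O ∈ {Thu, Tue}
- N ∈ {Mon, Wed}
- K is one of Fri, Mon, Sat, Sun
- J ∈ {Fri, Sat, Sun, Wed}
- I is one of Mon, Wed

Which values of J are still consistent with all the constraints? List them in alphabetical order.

The 7 variables draw from only 7 values {Fri, Mon, Sat, Sun, Thu, Tue, Wed}, so each is used; only O can be Thu, hence O = Thu.
The 6 still-open variables draw from only 6 values {Fri, Mon, Sat, Sun, Tue, Wed}, so each is used; only M can be Tue, hence M = Tue.
The 2 variables I and N are confined to {Mon, Wed}, which locks those values in; drop them from J, K, L.
L must be Fri (only option left). Strike Fri from J, K.
No further eliminations apply; J can still be any of Sat, Sun.

Sat, Sun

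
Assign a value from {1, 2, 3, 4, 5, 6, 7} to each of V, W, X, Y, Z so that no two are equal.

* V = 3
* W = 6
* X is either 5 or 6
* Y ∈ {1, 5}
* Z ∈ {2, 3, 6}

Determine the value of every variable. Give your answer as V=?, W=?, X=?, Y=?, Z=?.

V has just one choice, so V = 3. So Z can't be 3.
W has just one choice, so W = 6. Remove 6 from X, Z.
That leaves X = 5. Remove 5 from Y.
Y must be 1 (only option left).
Z must be 2 (only option left).

V=3, W=6, X=5, Y=1, Z=2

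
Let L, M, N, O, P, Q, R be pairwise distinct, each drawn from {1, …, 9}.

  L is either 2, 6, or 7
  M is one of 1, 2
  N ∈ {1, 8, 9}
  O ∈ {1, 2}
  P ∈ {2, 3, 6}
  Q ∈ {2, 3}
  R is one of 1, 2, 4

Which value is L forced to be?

7

M and O share exactly the 2 values {1, 2}; by pigeonhole those values go to them, so strike 1, 2 from L, N, P, Q, R.
Q has just one choice, so Q = 3. Strike 3 from P.
R must be 4 (only option left).
P has just one choice, so P = 6. Strike 6 from L.
So L = 7.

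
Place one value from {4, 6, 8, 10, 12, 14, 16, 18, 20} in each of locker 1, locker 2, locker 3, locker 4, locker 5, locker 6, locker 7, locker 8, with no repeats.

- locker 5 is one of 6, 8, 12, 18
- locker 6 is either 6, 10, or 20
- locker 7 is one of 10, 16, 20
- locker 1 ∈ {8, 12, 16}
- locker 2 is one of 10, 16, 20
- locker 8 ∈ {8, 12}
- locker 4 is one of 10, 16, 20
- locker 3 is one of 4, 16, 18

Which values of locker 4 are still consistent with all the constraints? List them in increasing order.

10, 16, 20

Among the 8 variables, 4 fits only locker 3 (and all 8 values in {4, 6, 8, 10, 12, 16, 18, 20} must be used), so locker 3 = 4.
Among the 7 still-open variables, 18 fits only locker 5 (and all 7 values in {6, 8, 10, 12, 16, 18, 20} must be used), so locker 5 = 18.
The 6 still-open variables together cover exactly {6, 8, 10, 12, 16, 20} — 6 values for 6 variables — and 6 appears only in locker 6's list, so locker 6 = 6.
The 3 variables locker 2, locker 4, locker 7 are confined to {10, 16, 20}, which locks those values in; drop them from locker 1.
No further eliminations apply; locker 4 can still be any of 10, 16, 20.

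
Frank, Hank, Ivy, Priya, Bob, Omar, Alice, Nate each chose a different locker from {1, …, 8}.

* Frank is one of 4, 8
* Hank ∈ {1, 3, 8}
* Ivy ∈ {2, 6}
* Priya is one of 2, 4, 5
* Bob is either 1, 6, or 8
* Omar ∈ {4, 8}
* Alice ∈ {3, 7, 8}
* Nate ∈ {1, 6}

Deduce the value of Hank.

Among the 8 variables, 5 fits only Priya (and all 8 values in {1, 2, 3, 4, 5, 6, 7, 8} must be used), so Priya = 5.
The 7 still-open variables draw from only 7 values {1, 2, 3, 4, 6, 7, 8}, so each is used; only Ivy can be 2, hence Ivy = 2.
Among the 6 still-open variables, 7 fits only Alice (and all 6 values in {1, 3, 4, 6, 7, 8} must be used), so Alice = 7.
The 5 still-open variables together cover exactly {1, 3, 4, 6, 8} — 5 values for 5 variables — and 3 appears only in Hank's list, so Hank = 3.

3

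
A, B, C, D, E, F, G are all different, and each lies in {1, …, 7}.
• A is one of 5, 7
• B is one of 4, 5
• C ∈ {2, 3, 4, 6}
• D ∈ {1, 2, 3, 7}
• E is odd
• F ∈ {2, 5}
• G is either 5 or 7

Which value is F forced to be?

2

The 7 variables together cover exactly {1, 2, 3, 4, 5, 6, 7} — 7 values for 7 variables — and 6 appears only in C's list, so C = 6.
The 6 still-open variables draw from only 6 values {1, 2, 3, 4, 5, 7}, so each is used; only B can be 4, hence B = 4.
The 2 variables A and G are confined to {5, 7}, which locks those values in; drop them from D, E, F.
So F = 2.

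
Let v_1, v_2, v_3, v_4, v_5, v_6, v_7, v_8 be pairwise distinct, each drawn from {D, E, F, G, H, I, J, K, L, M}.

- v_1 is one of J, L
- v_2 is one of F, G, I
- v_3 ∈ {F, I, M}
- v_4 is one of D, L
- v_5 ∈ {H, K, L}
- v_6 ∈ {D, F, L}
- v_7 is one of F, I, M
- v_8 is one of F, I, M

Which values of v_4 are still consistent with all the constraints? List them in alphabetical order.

v_3, v_7, v_8 share exactly the 3 values {F, I, M}; by pigeonhole those values go to them, so strike F, I, M from v_2, v_6.
That leaves v_2 = G.
v_4 and v_6 between them cover only {D, L} — a naked pair. Remove those values from v_1, v_5.
v_1 has just one choice, so v_1 = J.
No further eliminations apply; v_4 can still be any of D, L.

D, L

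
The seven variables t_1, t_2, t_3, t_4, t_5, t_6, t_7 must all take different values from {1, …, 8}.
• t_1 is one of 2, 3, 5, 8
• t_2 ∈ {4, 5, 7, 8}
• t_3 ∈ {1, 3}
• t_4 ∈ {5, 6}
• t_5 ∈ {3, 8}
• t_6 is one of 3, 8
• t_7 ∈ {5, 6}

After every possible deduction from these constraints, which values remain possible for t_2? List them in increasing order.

4, 7

t_4 and t_7 between them cover only {5, 6} — a naked pair. Remove those values from t_1, t_2.
The 2 variables t_5 and t_6 are confined to {3, 8}, which locks those values in; drop them from t_1, t_2, t_3.
That leaves t_1 = 2.
t_3 must be 1 (only option left).
No further eliminations apply; t_2 can still be any of 4, 7.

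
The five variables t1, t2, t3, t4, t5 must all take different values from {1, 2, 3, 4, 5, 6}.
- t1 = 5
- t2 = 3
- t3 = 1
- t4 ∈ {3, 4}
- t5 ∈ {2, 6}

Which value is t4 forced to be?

t1 must be 5 (only option left).
t2 has just one choice, so t2 = 3. Eliminate 3 elsewhere: t4.
So t4 = 4.

4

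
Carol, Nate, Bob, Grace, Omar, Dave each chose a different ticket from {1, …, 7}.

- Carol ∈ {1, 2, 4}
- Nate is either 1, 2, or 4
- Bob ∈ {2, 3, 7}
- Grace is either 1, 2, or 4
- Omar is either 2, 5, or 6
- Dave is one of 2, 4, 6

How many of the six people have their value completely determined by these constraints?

Carol, Nate, Grace share exactly the 3 values {1, 2, 4}; by pigeonhole those values go to them, so strike 1, 2, 4 from Bob, Omar, Dave.
Dave has just one choice, so Dave = 6. Eliminate 6 elsewhere: Omar.
That leaves Omar = 5.
Determined: Omar=5, Dave=6. The other people each still have more than one consistent value. That makes 2.

2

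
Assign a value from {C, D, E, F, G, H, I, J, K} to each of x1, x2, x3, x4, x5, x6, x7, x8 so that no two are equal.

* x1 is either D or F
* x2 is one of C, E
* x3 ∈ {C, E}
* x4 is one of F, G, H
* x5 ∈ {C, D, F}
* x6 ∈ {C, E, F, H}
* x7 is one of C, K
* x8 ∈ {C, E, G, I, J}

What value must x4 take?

x2 and x3 between them cover only {C, E} — a naked pair. Remove those values from x5, x6, x7, x8.
x7 must be K (only option left).
x1 and x5 share exactly the 2 values {D, F}; by pigeonhole those values go to them, so strike D, F from x4, x6.
That leaves x6 = H. Strike H from x4.
So x4 = G.

G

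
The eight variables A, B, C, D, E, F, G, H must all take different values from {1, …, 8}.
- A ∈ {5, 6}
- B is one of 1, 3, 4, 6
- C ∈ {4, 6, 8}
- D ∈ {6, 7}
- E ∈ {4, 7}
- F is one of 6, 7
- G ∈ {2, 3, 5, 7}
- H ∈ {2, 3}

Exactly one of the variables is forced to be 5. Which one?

The 8 variables together cover exactly {1, 2, 3, 4, 5, 6, 7, 8} — 8 values for 8 variables — and 1 appears only in B's list, so B = 1.
The 7 still-open variables draw from only 7 values {2, 3, 4, 5, 6, 7, 8}, so each is used; only C can be 8, hence C = 8.
The 6 still-open variables together cover exactly {2, 3, 4, 5, 6, 7} — 6 values for 6 variables — and 4 appears only in E's list, so E = 4.
The 2 variables D and F are confined to {6, 7}, which locks those values in; drop them from A, G.
So 5 goes to A.

A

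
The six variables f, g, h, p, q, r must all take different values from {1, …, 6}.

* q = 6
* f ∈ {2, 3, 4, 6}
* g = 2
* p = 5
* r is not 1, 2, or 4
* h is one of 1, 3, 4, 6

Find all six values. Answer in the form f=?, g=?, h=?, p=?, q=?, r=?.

f=4, g=2, h=1, p=5, q=6, r=3

g has just one choice, so g = 2. So f can't be 2.
p has just one choice, so p = 5. Remove 5 from r.
q must be 6 (only option left). Strike 6 from f, h, r.
r's domain is down to {3}, so r = 3. Eliminate 3 elsewhere: f, h.
f must be 4 (only option left). Remove 4 from h.
h has just one choice, so h = 1.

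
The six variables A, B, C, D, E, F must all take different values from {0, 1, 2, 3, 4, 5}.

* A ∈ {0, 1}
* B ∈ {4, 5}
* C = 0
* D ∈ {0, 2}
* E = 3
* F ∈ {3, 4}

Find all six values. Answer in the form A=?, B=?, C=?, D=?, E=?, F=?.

C must be 0 (only option left). Eliminate 0 elsewhere: A, D.
D's domain is down to {2}, so D = 2.
That leaves E = 3. Remove 3 from F.
F's domain is down to {4}, so F = 4. Strike 4 from B.
A must be 1 (only option left).
That leaves B = 5.

A=1, B=5, C=0, D=2, E=3, F=4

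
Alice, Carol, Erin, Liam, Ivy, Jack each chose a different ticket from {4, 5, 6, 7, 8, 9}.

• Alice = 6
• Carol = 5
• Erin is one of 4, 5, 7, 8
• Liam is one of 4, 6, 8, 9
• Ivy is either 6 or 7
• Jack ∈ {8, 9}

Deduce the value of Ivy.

Alice's domain is down to {6}, so Alice = 6. Eliminate 6 elsewhere: Liam, Ivy.
So Ivy = 7.

7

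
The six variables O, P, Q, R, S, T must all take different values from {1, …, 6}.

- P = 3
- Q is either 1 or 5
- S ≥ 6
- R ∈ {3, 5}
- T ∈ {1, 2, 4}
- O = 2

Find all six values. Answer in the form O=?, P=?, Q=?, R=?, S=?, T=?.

O=2, P=3, Q=1, R=5, S=6, T=4

O must be 2 (only option left). So T can't be 2.
P must be 3 (only option left). Remove 3 from R.
R has just one choice, so R = 5. Remove 5 from Q.
S's domain is down to {6}, so S = 6.
That leaves Q = 1. Strike 1 from T.
That leaves T = 4.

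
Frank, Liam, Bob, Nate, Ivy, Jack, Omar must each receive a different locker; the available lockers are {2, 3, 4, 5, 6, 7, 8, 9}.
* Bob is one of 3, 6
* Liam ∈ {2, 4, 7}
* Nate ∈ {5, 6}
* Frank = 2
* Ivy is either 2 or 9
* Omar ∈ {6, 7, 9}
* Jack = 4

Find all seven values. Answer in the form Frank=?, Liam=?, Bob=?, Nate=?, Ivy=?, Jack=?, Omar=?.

Frank has just one choice, so Frank = 2. Strike 2 from Liam, Ivy.
Ivy's domain is down to {9}, so Ivy = 9. So Omar can't be 9.
Jack has just one choice, so Jack = 4. Strike 4 from Liam.
Liam has just one choice, so Liam = 7. Eliminate 7 elsewhere: Omar.
That leaves Omar = 6. So Bob, Nate can't be 6.
Bob has just one choice, so Bob = 3.
That leaves Nate = 5.

Frank=2, Liam=7, Bob=3, Nate=5, Ivy=9, Jack=4, Omar=6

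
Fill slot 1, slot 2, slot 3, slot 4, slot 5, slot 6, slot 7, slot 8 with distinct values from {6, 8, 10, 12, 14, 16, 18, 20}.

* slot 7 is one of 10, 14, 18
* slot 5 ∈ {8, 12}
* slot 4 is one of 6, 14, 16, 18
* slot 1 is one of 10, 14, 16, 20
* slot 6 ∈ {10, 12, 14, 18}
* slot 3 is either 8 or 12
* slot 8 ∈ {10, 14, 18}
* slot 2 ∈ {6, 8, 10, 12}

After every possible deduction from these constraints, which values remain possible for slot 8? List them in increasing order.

10, 14, 18

The 8 variables together cover exactly {6, 8, 10, 12, 14, 16, 18, 20} — 8 values for 8 variables — and 20 appears only in slot 1's list, so slot 1 = 20.
The 7 still-open variables draw from only 7 values {6, 8, 10, 12, 14, 16, 18}, so each is used; only slot 4 can be 16, hence slot 4 = 16.
The 6 still-open variables together cover exactly {6, 8, 10, 12, 14, 18} — 6 values for 6 variables — and 6 appears only in slot 2's list, so slot 2 = 6.
slot 3 and slot 5 share exactly the 2 values {8, 12}; by pigeonhole those values go to them, so strike 8, 12 from slot 6.
No further eliminations apply; slot 8 can still be any of 10, 14, 18.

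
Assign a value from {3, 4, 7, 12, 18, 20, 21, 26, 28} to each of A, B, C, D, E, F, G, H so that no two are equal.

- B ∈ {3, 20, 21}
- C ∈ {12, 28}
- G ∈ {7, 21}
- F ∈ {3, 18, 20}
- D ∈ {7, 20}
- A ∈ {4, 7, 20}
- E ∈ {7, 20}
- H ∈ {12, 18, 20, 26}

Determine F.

18

D and E between them cover only {7, 20} — a naked pair. Remove those values from A, B, F, G, H.
A has just one choice, so A = 4.
G's domain is down to {21}, so G = 21. Remove 21 from B.
B has just one choice, so B = 3. Remove 3 from F.
So F = 18.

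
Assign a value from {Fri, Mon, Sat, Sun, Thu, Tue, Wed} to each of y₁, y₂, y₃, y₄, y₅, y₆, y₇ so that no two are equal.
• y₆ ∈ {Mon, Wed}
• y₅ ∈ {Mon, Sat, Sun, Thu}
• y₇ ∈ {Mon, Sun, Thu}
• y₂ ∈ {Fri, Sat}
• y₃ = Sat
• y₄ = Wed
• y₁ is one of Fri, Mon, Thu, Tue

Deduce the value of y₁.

y₃'s domain is down to {Sat}, so y₃ = Sat. Eliminate Sat elsewhere: y₂, y₅.
That leaves y₄ = Wed. So y₆ can't be Wed.
y₆'s domain is down to {Mon}, so y₆ = Mon. Strike Mon from y₁, y₅, y₇.
y₂ must be Fri (only option left). So y₁ can't be Fri.
The 3 still-open variables together cover exactly {Sun, Thu, Tue} — 3 values for 3 variables — and Tue appears only in y₁'s list, so y₁ = Tue.

Tue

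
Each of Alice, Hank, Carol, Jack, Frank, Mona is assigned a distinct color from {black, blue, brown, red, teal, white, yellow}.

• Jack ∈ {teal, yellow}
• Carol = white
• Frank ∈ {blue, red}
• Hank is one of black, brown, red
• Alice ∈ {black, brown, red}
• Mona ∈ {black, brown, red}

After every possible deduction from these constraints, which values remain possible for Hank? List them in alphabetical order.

black, brown, red

Carol must be white (only option left).
Alice, Hank, Mona share exactly the 3 values {black, brown, red}; by pigeonhole those values go to them, so strike black, brown, red from Frank.
Frank must be blue (only option left).
No further eliminations apply; Hank can still be any of black, brown, red.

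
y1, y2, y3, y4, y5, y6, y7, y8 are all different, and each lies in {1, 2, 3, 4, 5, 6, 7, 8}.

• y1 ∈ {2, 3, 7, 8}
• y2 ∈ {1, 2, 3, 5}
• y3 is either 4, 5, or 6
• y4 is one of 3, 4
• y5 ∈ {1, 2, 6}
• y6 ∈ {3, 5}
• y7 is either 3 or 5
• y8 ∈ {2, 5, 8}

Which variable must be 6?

The 8 variables together cover exactly {1, 2, 3, 4, 5, 6, 7, 8} — 8 values for 8 variables — and 7 appears only in y1's list, so y1 = 7.
The 7 still-open variables draw from only 7 values {1, 2, 3, 4, 5, 6, 8}, so each is used; only y8 can be 8, hence y8 = 8.
y6 and y7 share exactly the 2 values {3, 5}; by pigeonhole those values go to them, so strike 3, 5 from y2, y3, y4.
That leaves y4 = 4. So y3 can't be 4.
So 6 goes to y3.

y3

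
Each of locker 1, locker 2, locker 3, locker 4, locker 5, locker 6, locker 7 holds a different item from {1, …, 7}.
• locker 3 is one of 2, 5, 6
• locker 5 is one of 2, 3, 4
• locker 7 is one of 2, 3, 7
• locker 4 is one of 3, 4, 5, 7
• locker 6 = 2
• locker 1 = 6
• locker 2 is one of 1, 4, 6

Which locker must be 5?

locker 3

locker 1 must be 6 (only option left). Strike 6 from locker 2, locker 3.
locker 6 must be 2 (only option left). Strike 2 from locker 3, locker 5, locker 7.
So 5 goes to locker 3.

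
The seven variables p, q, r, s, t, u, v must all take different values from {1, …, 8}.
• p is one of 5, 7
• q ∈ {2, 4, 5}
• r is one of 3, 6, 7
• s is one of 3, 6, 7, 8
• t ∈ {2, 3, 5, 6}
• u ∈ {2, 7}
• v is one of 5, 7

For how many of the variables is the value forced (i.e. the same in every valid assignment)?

The 7 variables draw from only 7 values {2, 3, 4, 5, 6, 7, 8}, so each is used; only q can be 4, hence q = 4.
Among the 6 still-open variables, 8 fits only s (and all 6 values in {2, 3, 5, 6, 7, 8} must be used), so s = 8.
The 2 variables p and v are confined to {5, 7}, which locks those values in; drop them from r, t, u.
u must be 2 (only option left). Remove 2 from t.
Determined: q=4, s=8, u=2. The other variables each still have more than one consistent value. That makes 3.

3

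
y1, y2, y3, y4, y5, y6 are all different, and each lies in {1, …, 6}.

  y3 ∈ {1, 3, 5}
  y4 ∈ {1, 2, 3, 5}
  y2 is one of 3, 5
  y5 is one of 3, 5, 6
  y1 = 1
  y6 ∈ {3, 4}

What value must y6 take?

4

y1 has just one choice, so y1 = 1. Eliminate 1 elsewhere: y3, y4.
The 5 still-open variables together cover exactly {2, 3, 4, 5, 6} — 5 values for 5 variables — and 2 appears only in y4's list, so y4 = 2.
The 4 still-open variables together cover exactly {3, 4, 5, 6} — 4 values for 4 variables — and 4 appears only in y6's list, so y6 = 4.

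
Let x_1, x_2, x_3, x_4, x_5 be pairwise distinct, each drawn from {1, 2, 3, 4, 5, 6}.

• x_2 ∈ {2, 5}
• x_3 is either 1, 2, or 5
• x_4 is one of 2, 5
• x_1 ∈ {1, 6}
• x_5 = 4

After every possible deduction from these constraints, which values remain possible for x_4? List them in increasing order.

2, 5

x_5's domain is down to {4}, so x_5 = 4.
Among the 4 still-open variables, 6 fits only x_1 (and all 4 values in {1, 2, 5, 6} must be used), so x_1 = 6.
The 3 still-open variables together cover exactly {1, 2, 5} — 3 values for 3 variables — and 1 appears only in x_3's list, so x_3 = 1.
No further eliminations apply; x_4 can still be any of 2, 5.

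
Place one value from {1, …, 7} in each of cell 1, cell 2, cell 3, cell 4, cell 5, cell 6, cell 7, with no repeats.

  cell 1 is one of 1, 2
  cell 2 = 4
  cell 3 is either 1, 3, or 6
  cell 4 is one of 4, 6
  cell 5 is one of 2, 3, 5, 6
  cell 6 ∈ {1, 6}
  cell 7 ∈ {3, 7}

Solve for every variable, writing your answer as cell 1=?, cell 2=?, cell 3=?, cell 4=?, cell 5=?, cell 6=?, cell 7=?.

cell 1=2, cell 2=4, cell 3=3, cell 4=6, cell 5=5, cell 6=1, cell 7=7

cell 2's domain is down to {4}, so cell 2 = 4. Remove 4 from cell 4.
cell 4 has just one choice, so cell 4 = 6. Eliminate 6 elsewhere: cell 3, cell 5, cell 6.
cell 6 has just one choice, so cell 6 = 1. So cell 1, cell 3 can't be 1.
cell 1 has just one choice, so cell 1 = 2. Strike 2 from cell 5.
cell 3 must be 3 (only option left). Remove 3 from cell 5, cell 7.
cell 5's domain is down to {5}, so cell 5 = 5.
cell 7 must be 7 (only option left).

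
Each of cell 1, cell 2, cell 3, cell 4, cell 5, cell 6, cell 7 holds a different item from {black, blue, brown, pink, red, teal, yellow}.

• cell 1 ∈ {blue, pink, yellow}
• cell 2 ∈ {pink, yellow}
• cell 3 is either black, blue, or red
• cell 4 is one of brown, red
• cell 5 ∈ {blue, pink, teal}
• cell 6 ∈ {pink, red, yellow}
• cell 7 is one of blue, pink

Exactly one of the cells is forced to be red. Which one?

cell 6

The 7 variables draw from only 7 values {black, blue, brown, pink, red, teal, yellow}, so each is used; only cell 3 can be black, hence cell 3 = black.
Among the 6 still-open variables, brown fits only cell 4 (and all 6 values in {blue, brown, pink, red, teal, yellow} must be used), so cell 4 = brown.
The 5 still-open variables draw from only 5 values {blue, pink, red, teal, yellow}, so each is used; only cell 6 can be red, hence cell 6 = red.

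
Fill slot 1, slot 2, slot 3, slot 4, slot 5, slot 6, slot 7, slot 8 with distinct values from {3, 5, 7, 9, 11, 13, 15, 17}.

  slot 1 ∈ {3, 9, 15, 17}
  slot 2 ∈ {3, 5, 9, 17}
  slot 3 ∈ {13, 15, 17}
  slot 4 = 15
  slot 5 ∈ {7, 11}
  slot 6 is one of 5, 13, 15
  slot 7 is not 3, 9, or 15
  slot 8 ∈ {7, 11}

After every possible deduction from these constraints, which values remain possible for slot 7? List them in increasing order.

slot 4 must be 15 (only option left). Strike 15 from slot 1, slot 3, slot 6.
slot 5 and slot 8 share exactly the 2 values {7, 11}; by pigeonhole those values go to them, so strike 7, 11 from slot 7.
slot 3, slot 6, slot 7 share exactly the 3 values {5, 13, 17}; by pigeonhole those values go to them, so strike 5, 13, 17 from slot 1, slot 2.
No further eliminations apply; slot 7 can still be any of 5, 13, 17.

5, 13, 17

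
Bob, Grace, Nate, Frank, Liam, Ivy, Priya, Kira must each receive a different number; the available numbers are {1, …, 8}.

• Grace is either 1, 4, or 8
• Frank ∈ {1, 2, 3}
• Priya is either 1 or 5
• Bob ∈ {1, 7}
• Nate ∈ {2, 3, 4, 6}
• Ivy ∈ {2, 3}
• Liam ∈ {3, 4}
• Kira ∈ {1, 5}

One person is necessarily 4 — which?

The 8 variables together cover exactly {1, 2, 3, 4, 5, 6, 7, 8} — 8 values for 8 variables — and 6 appears only in Nate's list, so Nate = 6.
Among the 7 still-open variables, 7 fits only Bob (and all 7 values in {1, 2, 3, 4, 5, 7, 8} must be used), so Bob = 7.
The 6 still-open variables together cover exactly {1, 2, 3, 4, 5, 8} — 6 values for 6 variables — and 8 appears only in Grace's list, so Grace = 8.
The 5 still-open variables together cover exactly {1, 2, 3, 4, 5} — 5 values for 5 variables — and 4 appears only in Liam's list, so Liam = 4.

Liam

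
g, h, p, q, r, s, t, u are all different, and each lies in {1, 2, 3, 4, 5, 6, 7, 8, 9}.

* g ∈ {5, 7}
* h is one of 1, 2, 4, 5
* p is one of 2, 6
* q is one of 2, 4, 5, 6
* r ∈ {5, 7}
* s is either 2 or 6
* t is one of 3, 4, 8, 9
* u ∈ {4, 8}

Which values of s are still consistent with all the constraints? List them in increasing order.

2, 6

g and r share exactly the 2 values {5, 7}; by pigeonhole those values go to them, so strike 5, 7 from h, q.
The 2 variables p and s are confined to {2, 6}, which locks those values in; drop them from h, q.
That leaves q = 4. So h, t, u can't be 4.
That leaves u = 8. Remove 8 from t.
That leaves h = 1.
No further eliminations apply; s can still be any of 2, 6.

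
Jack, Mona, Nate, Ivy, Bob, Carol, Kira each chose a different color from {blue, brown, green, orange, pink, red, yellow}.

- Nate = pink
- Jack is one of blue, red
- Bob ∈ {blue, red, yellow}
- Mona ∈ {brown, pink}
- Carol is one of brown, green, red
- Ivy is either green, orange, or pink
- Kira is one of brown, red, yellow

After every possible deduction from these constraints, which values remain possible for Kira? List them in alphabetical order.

red, yellow

Nate must be pink (only option left). Strike pink from Mona, Ivy.
Mona's domain is down to {brown}, so Mona = brown. Remove brown from Carol, Kira.
The 5 still-open variables together cover exactly {blue, green, orange, red, yellow} — 5 values for 5 variables — and orange appears only in Ivy's list, so Ivy = orange.
The 4 still-open variables draw from only 4 values {blue, green, red, yellow}, so each is used; only Carol can be green, hence Carol = green.
No further eliminations apply; Kira can still be any of red, yellow.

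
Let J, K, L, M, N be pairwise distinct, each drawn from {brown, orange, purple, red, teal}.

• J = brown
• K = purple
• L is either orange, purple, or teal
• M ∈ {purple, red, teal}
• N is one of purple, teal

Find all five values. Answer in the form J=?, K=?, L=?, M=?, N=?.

J must be brown (only option left).
K's domain is down to {purple}, so K = purple. Remove purple from L, M, N.
N must be teal (only option left). So L, M can't be teal.
L's domain is down to {orange}, so L = orange.
M's domain is down to {red}, so M = red.

J=brown, K=purple, L=orange, M=red, N=teal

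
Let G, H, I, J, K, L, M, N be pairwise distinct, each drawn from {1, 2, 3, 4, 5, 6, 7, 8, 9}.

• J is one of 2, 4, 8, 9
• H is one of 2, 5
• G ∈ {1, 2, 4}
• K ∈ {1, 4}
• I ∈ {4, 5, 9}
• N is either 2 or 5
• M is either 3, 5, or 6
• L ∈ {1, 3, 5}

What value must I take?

Among the 8 variables, 6 fits only M (and all 8 values in {1, 2, 3, 4, 5, 6, 8, 9} must be used), so M = 6.
Among the 7 still-open variables, 3 fits only L (and all 7 values in {1, 2, 3, 4, 5, 8, 9} must be used), so L = 3.
The 6 still-open variables draw from only 6 values {1, 2, 4, 5, 8, 9}, so each is used; only J can be 8, hence J = 8.
Among the 5 still-open variables, 9 fits only I (and all 5 values in {1, 2, 4, 5, 9} must be used), so I = 9.

9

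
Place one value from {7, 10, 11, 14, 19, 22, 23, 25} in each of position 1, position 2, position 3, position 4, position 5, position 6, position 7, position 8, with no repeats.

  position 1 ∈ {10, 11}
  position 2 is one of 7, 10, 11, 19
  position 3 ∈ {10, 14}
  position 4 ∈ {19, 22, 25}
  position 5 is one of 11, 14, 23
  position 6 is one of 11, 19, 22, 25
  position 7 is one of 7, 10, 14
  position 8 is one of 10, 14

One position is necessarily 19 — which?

Among the 8 variables, 23 fits only position 5 (and all 8 values in {7, 10, 11, 14, 19, 22, 23, 25} must be used), so position 5 = 23.
position 3 and position 8 share exactly the 2 values {10, 14}; by pigeonhole those values go to them, so strike 10, 14 from position 1, position 2, position 7.
position 1's domain is down to {11}, so position 1 = 11. Remove 11 from position 2, position 6.
That leaves position 7 = 7. Eliminate 7 elsewhere: position 2.
So 19 goes to position 2.

position 2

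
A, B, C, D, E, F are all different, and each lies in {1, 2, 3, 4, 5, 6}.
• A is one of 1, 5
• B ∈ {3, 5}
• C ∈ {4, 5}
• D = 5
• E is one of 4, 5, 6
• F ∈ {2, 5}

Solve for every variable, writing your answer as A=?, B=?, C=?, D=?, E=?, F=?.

A=1, B=3, C=4, D=5, E=6, F=2

D must be 5 (only option left). Strike 5 from A, B, C, E, F.
F's domain is down to {2}, so F = 2.
That leaves A = 1.
B must be 3 (only option left).
C has just one choice, so C = 4. So E can't be 4.
E's domain is down to {6}, so E = 6.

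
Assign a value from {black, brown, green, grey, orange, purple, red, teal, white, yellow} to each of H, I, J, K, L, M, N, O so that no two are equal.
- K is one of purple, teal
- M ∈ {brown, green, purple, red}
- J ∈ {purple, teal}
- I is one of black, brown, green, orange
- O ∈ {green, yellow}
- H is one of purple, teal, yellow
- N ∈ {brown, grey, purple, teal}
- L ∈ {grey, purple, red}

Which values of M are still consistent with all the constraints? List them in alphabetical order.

brown, red

J and K between them cover only {purple, teal} — a naked pair. Remove those values from H, L, M, N.
H must be yellow (only option left). Eliminate yellow elsewhere: O.
That leaves O = green. Eliminate green elsewhere: I, M.
L, M, N between them cover only {brown, grey, red} — a naked triple. Remove those values from I.
No further eliminations apply; M can still be any of brown, red.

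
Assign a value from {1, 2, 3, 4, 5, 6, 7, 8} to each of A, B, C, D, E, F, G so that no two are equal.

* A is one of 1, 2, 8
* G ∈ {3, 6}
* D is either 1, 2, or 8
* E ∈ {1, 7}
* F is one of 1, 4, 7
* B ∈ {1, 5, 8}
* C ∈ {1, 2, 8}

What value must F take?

A, C, D share exactly the 3 values {1, 2, 8}; by pigeonhole those values go to them, so strike 1, 2, 8 from B, E, F.
B's domain is down to {5}, so B = 5.
E's domain is down to {7}, so E = 7. Strike 7 from F.
So F = 4.

4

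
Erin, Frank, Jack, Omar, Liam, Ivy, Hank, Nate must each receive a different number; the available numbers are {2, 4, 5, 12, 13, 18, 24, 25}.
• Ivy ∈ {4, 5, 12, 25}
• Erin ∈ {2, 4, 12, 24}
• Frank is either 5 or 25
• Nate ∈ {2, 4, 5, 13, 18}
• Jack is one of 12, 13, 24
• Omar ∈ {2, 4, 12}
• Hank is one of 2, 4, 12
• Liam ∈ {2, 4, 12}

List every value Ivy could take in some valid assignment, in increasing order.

The 8 variables draw from only 8 values {2, 4, 5, 12, 13, 18, 24, 25}, so each is used; only Nate can be 18, hence Nate = 18.
Among the 7 still-open variables, 13 fits only Jack (and all 7 values in {2, 4, 5, 12, 13, 24, 25} must be used), so Jack = 13.
Among the 6 still-open variables, 24 fits only Erin (and all 6 values in {2, 4, 5, 12, 24, 25} must be used), so Erin = 24.
The 3 variables Omar, Liam, Hank are confined to {2, 4, 12}, which locks those values in; drop them from Ivy.
No further eliminations apply; Ivy can still be any of 5, 25.

5, 25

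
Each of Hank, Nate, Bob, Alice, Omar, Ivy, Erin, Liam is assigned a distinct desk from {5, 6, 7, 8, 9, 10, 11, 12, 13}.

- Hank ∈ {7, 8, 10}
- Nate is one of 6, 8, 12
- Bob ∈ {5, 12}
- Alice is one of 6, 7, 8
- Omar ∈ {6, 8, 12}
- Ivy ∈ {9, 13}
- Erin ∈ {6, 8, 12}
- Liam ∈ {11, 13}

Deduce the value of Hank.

10

Nate, Omar, Erin between them cover only {6, 8, 12} — a naked triple. Remove those values from Hank, Bob, Alice.
Bob's domain is down to {5}, so Bob = 5.
Alice's domain is down to {7}, so Alice = 7. Strike 7 from Hank.
So Hank = 10.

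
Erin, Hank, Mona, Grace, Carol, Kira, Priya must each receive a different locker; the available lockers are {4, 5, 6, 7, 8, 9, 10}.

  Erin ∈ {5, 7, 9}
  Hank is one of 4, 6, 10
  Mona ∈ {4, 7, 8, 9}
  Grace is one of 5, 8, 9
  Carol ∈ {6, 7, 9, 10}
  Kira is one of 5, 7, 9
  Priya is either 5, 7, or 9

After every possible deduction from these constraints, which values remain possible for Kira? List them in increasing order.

5, 7, 9

Erin, Kira, Priya between them cover only {5, 7, 9} — a naked triple. Remove those values from Mona, Grace, Carol.
Grace's domain is down to {8}, so Grace = 8. So Mona can't be 8.
Mona has just one choice, so Mona = 4. So Hank can't be 4.
No further eliminations apply; Kira can still be any of 5, 7, 9.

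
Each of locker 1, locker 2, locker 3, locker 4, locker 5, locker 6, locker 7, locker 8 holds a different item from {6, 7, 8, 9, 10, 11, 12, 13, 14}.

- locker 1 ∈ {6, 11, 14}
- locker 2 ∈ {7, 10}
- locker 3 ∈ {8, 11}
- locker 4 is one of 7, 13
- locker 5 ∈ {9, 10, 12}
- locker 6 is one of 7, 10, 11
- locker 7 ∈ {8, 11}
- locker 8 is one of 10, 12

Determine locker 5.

9

The 2 variables locker 3 and locker 7 are confined to {8, 11}, which locks those values in; drop them from locker 1, locker 6.
The 2 variables locker 2 and locker 6 are confined to {7, 10}, which locks those values in; drop them from locker 4, locker 5, locker 8.
locker 4's domain is down to {13}, so locker 4 = 13.
locker 8's domain is down to {12}, so locker 8 = 12. So locker 5 can't be 12.
So locker 5 = 9.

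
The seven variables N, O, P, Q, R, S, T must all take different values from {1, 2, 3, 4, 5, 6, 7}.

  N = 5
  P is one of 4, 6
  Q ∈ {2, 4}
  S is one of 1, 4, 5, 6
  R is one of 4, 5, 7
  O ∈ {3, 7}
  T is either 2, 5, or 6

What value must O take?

N has just one choice, so N = 5. Eliminate 5 elsewhere: R, S, T.
The 6 still-open variables draw from only 6 values {1, 2, 3, 4, 6, 7}, so each is used; only S can be 1, hence S = 1.
The 5 still-open variables together cover exactly {2, 3, 4, 6, 7} — 5 values for 5 variables — and 3 appears only in O's list, so O = 3.

3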